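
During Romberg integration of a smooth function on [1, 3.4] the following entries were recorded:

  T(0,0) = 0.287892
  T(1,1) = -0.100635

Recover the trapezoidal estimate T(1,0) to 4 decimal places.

-0.0035

From T(1,1) = (4·T(1,0) − T(0,0))/3, solve for T(1,0):
4·T(1,0) = 3·(-0.100635) + 0.287892 = -0.014013
T(1,0) = -0.003503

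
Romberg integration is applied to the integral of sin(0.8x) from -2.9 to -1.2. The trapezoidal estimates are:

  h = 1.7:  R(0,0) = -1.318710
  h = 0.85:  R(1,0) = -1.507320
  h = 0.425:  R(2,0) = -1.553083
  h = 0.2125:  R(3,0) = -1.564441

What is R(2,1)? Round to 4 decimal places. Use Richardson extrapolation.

R(2,1) = -1.553083 + (-1.553083 − (-1.507320))/3 = -1.568337

-1.5683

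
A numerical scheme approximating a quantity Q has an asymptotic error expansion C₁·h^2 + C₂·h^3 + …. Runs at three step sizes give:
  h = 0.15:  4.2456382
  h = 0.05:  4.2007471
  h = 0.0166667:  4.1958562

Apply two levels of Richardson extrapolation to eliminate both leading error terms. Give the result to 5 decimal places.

4.19525

First eliminate the h^2 term (factor 3^2 = 9):
  B₁ = (9·4.2007471 − 4.2456382)/8 = 4.1951357
  B₂ = (9·4.1958562 − 4.2007471)/8 = 4.1952448
Then eliminate the h^3 term (factor 3^3 = 27):
  (27·4.1952448 − 4.1951357)/26 = 4.1952490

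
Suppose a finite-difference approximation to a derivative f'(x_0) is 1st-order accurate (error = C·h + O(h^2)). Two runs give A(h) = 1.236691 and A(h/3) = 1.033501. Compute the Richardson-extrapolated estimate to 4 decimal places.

The leading error scales as h; refining by a factor of 3 reduces it by 3^1 = 3.
Extrapolated value = (3·A(h/3) − A(h)) / (3 − 1)
= (3·1.033501 − 1.236691) / 2
= 1.863812 / 2 = 0.931906

0.9319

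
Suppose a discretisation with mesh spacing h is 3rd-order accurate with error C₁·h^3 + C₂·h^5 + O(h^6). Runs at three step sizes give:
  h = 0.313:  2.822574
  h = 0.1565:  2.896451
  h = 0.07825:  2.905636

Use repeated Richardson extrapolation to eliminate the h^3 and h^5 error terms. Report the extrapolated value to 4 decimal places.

2.9069

First eliminate the h^3 term (factor 2^3 = 8):
  B₁ = (8·2.896451 − 2.822574)/7 = 2.907005
  B₂ = (8·2.905636 − 2.896451)/7 = 2.906948
Then eliminate the h^5 term (factor 2^5 = 32):
  (32·2.906948 − 2.907005)/31 = 2.906946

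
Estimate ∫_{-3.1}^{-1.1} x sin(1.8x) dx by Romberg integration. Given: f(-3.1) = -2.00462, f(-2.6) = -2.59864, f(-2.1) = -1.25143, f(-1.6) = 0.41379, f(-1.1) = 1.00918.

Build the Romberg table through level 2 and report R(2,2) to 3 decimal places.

-2.042

R(0,0) (trapezoid, 1 panel, h=2.0000): -0.99544
R(1,0) (trapezoid, 2 panels, h=1.0000): -1.74915
R(2,0) (trapezoid, 4 panels, h=0.5000): -1.96700
R(1,1) = -1.74915 + (-1.74915 − (-0.99544))/3 = -2.00039
R(2,1) = -1.96700 + (-1.96700 − (-1.74915))/3 = -2.03962
R(2,2) = -2.03962 + (-2.03962 − (-2.00039))/15 = -2.04224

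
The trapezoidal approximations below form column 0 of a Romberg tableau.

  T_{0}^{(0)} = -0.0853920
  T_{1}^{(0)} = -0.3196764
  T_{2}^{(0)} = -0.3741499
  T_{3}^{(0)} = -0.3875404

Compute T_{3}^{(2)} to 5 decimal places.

Richardson extrapolation on the trapezoidal column (denominator 4−1=3):
T_{2}^{(1)} = -0.3741499 + (-0.3741499 − (-0.3196764))/3 = -0.3923077
T_{3}^{(1)} = (4·(-0.3875404) − (-0.3741499)) / 3 = -0.3920039
T_{3}^{(2)} = (16·(-0.3920039) − (-0.3923077)) / 15 = -0.3919836

-0.39198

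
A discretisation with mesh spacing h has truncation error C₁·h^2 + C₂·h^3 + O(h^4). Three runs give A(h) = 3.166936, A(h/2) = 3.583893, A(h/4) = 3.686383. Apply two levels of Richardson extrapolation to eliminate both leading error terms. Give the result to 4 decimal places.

First eliminate the h^2 term (factor 2^2 = 4):
  B₁ = (4·3.583893 − 3.166936)/3 = 3.722879
  B₂ = (4·3.686383 − 3.583893)/3 = 3.720546
Then eliminate the h^3 term (factor 2^3 = 8):
  (8·3.720546 − 3.722879)/7 = 3.720213

3.7202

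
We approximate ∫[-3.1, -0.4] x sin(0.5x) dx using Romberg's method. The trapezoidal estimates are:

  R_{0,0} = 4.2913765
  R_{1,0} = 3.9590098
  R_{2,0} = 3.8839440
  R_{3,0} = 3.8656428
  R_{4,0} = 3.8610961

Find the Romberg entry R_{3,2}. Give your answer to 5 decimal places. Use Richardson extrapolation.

Richardson extrapolation on the trapezoidal column (denominator 4−1=3):
R_{2,1} = (4·3.8839440 − 3.9590098) / 3 = 3.8589221
R_{3,1} = (4·3.8656428 − 3.8839440) / 3 = 3.8595424
R_{3,2} = 3.8595424 + (3.8595424 − 3.8589221)/15 = 3.8595838

3.85958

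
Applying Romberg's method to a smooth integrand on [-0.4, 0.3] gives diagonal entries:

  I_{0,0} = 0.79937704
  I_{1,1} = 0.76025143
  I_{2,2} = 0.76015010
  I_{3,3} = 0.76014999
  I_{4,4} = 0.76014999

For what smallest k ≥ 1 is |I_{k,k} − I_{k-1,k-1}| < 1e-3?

k = 2

|I_{1,1} − I_{0,0}| = 0.03912561 ≥ 1e-3
|I_{2,2} − I_{1,1}| = 0.00010133 < 1e-3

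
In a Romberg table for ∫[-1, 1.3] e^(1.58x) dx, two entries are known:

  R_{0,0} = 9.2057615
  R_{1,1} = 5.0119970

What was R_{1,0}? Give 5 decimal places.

6.06044

From R_{1,1} = (4·R_{1,0} − R_{0,0})/3, solve for R_{1,0}:
4·R_{1,0} = 3·5.0119970 + 9.2057615 = 24.2417525
R_{1,0} = 6.0604381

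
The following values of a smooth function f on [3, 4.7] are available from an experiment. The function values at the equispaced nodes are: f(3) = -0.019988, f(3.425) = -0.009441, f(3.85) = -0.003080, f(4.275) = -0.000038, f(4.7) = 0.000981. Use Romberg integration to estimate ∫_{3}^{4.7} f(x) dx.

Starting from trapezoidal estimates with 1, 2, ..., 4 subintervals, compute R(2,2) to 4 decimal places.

-0.0089

R(0,0) (trapezoid, 1 panel, h=1.7000): -0.016156
R(1,0) (trapezoid, 2 panels, h=0.8500): -0.010696
R(2,0) (trapezoid, 4 panels, h=0.4250): -0.009377
R(1,1) = -0.010696 + (-0.010696 − (-0.016156))/3 = -0.008876
R(2,1) = -0.009377 + (-0.009377 − (-0.010696))/3 = -0.008937
R(2,2) = -0.008937 + (-0.008937 − (-0.008876))/15 = -0.008941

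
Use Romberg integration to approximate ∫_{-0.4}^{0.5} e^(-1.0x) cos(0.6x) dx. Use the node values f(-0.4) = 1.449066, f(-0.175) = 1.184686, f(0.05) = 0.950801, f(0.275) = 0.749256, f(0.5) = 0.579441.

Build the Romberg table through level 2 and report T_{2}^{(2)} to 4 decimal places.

T_{0}^{(0)} (trapezoid, 1 panel, h=0.9000): 0.912828
T_{1}^{(0)} (trapezoid, 2 panels, h=0.4500): 0.884275
T_{2}^{(0)} (trapezoid, 4 panels, h=0.2250): 0.877274
T_{1}^{(1)} = 0.884275 + (0.884275 − 0.912828)/3 = 0.874757
T_{2}^{(1)} = 0.877274 + (0.877274 − 0.884275)/3 = 0.874940
T_{2}^{(2)} = 0.874940 + (0.874940 − 0.874757)/15 = 0.874952

0.8750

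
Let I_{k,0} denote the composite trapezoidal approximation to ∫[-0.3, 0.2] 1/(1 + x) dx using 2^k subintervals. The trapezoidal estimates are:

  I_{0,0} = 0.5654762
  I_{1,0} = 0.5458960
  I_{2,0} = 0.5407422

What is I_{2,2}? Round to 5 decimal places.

0.53900

Richardson extrapolation on the trapezoidal column (denominator 4−1=3):
I_{1,1} = 0.5458960 + (0.5458960 − 0.5654762)/3 = 0.5393693
I_{2,1} = (4·0.5407422 − 0.5458960) / 3 = 0.5390243
I_{2,2} = 0.5390243 + (0.5390243 − 0.5393693)/15 = 0.5390013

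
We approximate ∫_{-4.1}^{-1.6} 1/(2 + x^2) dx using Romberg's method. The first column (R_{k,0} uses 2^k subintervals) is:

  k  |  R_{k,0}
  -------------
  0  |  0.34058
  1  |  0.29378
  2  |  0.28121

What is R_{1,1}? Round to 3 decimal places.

Richardson extrapolation on the trapezoidal column (denominator 4−1=3):
R_{1,1} = 0.29378 + (0.29378 − 0.34058)/3 = 0.27818

0.278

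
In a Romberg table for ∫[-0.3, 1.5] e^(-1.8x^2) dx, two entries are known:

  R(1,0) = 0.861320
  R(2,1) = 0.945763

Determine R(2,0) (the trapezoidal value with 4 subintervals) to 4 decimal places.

From R(2,1) = (4·R(2,0) − R(1,0))/3, solve for R(2,0):
4·R(2,0) = 3·0.945763 + 0.861320 = 3.698609
R(2,0) = 0.924652

0.9247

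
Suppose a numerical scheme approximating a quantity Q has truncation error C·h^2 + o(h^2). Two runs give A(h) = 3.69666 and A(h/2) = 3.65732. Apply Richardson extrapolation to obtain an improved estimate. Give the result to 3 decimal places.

Extrapolated value = (4·A(h/2) − A(h)) / (4 − 1)
= (4·3.65732 − 3.69666) / 3
= 10.93262 / 3 = 3.64421

3.644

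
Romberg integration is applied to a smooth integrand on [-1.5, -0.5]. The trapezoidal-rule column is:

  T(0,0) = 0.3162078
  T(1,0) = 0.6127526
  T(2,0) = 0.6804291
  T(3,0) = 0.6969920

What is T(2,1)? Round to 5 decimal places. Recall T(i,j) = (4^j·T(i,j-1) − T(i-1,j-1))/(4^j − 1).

0.70299

Richardson extrapolation on the trapezoidal column (denominator 4−1=3):
T(2,1) = (4·0.6804291 − 0.6127526) / 3 = 0.7029879
(Column j=1 coincides with Simpson's rule on the same nodes.)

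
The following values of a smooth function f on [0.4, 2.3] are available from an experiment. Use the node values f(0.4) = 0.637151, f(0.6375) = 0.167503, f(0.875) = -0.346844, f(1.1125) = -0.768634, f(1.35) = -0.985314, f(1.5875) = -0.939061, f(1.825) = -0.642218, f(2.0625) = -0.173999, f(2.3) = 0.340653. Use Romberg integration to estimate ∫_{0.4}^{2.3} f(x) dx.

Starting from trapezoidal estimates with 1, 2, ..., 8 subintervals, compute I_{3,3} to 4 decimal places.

I_{0,0} (trapezoid, 1 panel, h=1.9000): 0.928914
I_{1,0} (trapezoid, 2 panels, h=0.9500): -0.471591
I_{2,0} (trapezoid, 4 panels, h=0.4750): -0.705600
I_{3,0} (trapezoid, 8 panels, h=0.2375): -0.759920
I_{1,1} = -0.471591 + (-0.471591 − 0.928914)/3 = -0.938426
I_{2,1} = -0.705600 + (-0.705600 − (-0.471591))/3 = -0.783603
I_{3,1} = -0.759920 + (-0.759920 − (-0.705600))/3 = -0.778027
I_{2,2} = -0.783603 + (-0.783603 − (-0.938426))/15 = -0.773281
I_{3,2} = -0.778027 + (-0.778027 − (-0.783603))/15 = -0.777655
I_{3,3} = -0.777655 + (-0.777655 − (-0.773281))/63 = -0.777724

-0.7777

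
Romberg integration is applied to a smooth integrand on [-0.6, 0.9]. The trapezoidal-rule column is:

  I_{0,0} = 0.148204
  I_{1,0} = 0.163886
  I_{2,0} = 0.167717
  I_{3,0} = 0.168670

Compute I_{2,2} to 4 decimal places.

Richardson extrapolation on the trapezoidal column (denominator 4−1=3):
I_{1,1} = 0.163886 + (0.163886 − 0.148204)/3 = 0.169113
I_{2,1} = 0.167717 + (0.167717 − 0.163886)/3 = 0.168994
I_{2,2} = (16·0.168994 − 0.169113) / 15 = 0.168986
(Column j=1 coincides with Simpson's rule on the same nodes.)

0.1690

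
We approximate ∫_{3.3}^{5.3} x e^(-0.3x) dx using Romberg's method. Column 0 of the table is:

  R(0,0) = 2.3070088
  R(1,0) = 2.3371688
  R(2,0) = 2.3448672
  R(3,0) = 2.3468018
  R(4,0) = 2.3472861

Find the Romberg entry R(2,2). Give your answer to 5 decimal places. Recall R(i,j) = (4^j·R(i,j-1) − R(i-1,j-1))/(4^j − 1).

2.34745

Richardson extrapolation on the trapezoidal column (denominator 4−1=3):
R(1,1) = 2.3371688 + (2.3371688 − 2.3070088)/3 = 2.3472221
R(2,1) = 2.3448672 + (2.3448672 − 2.3371688)/3 = 2.3474333
R(2,2) = 2.3474333 + (2.3474333 − 2.3472221)/15 = 2.3474474
(Column j=1 coincides with Simpson's rule on the same nodes.)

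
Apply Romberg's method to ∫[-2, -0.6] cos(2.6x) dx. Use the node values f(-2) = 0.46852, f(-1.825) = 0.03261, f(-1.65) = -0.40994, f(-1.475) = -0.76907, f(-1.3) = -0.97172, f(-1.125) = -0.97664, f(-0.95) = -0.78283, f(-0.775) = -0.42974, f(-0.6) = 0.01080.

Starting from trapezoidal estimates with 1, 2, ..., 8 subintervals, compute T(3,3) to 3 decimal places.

-0.724

T(0,0) (trapezoid, 1 panel, h=1.4000): 0.33552
T(1,0) (trapezoid, 2 panels, h=0.7000): -0.51244
T(2,0) (trapezoid, 4 panels, h=0.3500): -0.67369
T(3,0) (trapezoid, 8 panels, h=0.1750): -0.71184
T(1,1) = -0.51244 + (-0.51244 − 0.33552)/3 = -0.79509
T(2,1) = -0.67369 + (-0.67369 − (-0.51244))/3 = -0.72744
T(3,1) = -0.71184 + (-0.71184 − (-0.67369))/3 = -0.72456
T(2,2) = -0.72744 + (-0.72744 − (-0.79509))/15 = -0.72293
T(3,2) = -0.72456 + (-0.72456 − (-0.72744))/15 = -0.72437
T(3,3) = -0.72437 + (-0.72437 − (-0.72293))/63 = -0.72439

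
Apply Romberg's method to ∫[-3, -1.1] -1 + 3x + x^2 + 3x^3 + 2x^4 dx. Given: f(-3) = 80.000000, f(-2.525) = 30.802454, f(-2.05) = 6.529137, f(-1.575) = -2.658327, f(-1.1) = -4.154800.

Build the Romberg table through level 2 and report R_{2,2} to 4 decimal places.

R_{0,0} (trapezoid, 1 panel, h=1.9000): 72.052940
R_{1,0} (trapezoid, 2 panels, h=0.9500): 42.229150
R_{2,0} (trapezoid, 4 panels, h=0.4750): 34.483035
R_{1,1} = 42.229150 + (42.229150 − 72.052940)/3 = 32.287887
R_{2,1} = 34.483035 + (34.483035 − 42.229150)/3 = 31.900997
R_{2,2} = 31.900997 + (31.900997 − 32.287887)/15 = 31.875204

31.8752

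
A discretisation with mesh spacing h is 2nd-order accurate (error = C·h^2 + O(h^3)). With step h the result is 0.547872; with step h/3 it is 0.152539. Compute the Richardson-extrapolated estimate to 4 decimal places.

0.1031

Extrapolated value = (9·A(h/3) − A(h)) / (9 − 1)
= (9·0.152539 − 0.547872) / 8
= 0.824979 / 8 = 0.103122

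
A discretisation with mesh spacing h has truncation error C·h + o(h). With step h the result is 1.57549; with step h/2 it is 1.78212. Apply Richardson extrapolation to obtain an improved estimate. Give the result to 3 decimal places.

1.989

Extrapolated value = (2·A(h/2) − A(h)) / (2 − 1)
= (2·1.78212 − 1.57549) / 1
= 1.98875 / 1 = 1.98875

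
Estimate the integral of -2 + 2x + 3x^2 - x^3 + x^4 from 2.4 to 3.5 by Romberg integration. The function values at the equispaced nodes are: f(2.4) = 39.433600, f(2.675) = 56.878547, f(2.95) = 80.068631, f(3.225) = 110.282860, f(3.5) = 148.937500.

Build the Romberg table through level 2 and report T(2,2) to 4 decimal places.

93.2383

T(0,0) (trapezoid, 1 panel, h=1.1000): 103.604105
T(1,0) (trapezoid, 2 panels, h=0.5500): 95.839800
T(2,0) (trapezoid, 4 panels, h=0.2750): 93.889287
T(1,1) = 95.839800 + (95.839800 − 103.604105)/3 = 93.251698
T(2,1) = 93.889287 + (93.889287 − 95.839800)/3 = 93.239116
T(2,2) = 93.239116 + (93.239116 − 93.251698)/15 = 93.238277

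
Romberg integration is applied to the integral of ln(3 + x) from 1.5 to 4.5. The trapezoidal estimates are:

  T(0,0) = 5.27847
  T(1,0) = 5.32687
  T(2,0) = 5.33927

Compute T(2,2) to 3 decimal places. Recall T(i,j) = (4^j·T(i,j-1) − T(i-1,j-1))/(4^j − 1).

T(1,1) = (4·5.32687 − 5.27847) / 3 = 5.34300
T(2,1) = 5.33927 + (5.33927 − 5.32687)/3 = 5.34340
T(2,2) = 5.34340 + (5.34340 − 5.34300)/15 = 5.34343
(Column j=1 coincides with Simpson's rule on the same nodes.)

5.343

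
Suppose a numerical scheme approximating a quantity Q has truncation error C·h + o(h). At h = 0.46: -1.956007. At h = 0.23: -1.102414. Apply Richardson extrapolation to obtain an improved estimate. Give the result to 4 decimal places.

Extrapolated value = (2·A(h/2) − A(h)) / (2 − 1)
= (2·(-1.102414) − (-1.956007)) / 1
= -0.248821 / 1 = -0.248821

-0.2488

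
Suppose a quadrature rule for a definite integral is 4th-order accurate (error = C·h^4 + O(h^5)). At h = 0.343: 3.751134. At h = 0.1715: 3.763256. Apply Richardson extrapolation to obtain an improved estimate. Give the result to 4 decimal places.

3.7641

The leading error scales as h^4; refining by a factor of 2 reduces it by 2^4 = 16.
Extrapolated value = (16·A(h/2) − A(h)) / (16 − 1)
= (16·3.763256 − 3.751134) / 15
= 56.460962 / 15 = 3.764064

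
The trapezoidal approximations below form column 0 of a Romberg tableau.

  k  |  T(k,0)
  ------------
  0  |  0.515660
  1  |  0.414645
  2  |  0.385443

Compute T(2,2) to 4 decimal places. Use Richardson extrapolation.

0.3754

Richardson extrapolation on the trapezoidal column (denominator 4−1=3):
T(1,1) = (4·0.414645 − 0.515660) / 3 = 0.380973
T(2,1) = (4·0.385443 − 0.414645) / 3 = 0.375709
T(2,2) = 0.375709 + (0.375709 − 0.380973)/15 = 0.375358
(Column j=1 coincides with Simpson's rule on the same nodes.)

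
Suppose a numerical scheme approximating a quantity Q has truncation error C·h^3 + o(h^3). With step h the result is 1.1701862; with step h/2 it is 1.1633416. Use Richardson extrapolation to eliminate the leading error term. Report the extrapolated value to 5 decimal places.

Extrapolated value = (8·A(h/2) − A(h)) / (8 − 1)
= (8·1.1633416 − 1.1701862) / 7
= 8.1365466 / 7 = 1.1623638

1.16236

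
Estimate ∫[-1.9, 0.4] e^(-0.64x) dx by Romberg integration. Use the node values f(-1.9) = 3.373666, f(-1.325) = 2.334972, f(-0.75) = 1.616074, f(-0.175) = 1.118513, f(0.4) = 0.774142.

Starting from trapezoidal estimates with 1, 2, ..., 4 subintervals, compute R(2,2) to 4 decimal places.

R(0,0) (trapezoid, 1 panel, h=2.3000): 4.769979
R(1,0) (trapezoid, 2 panels, h=1.1500): 4.243475
R(2,0) (trapezoid, 4 panels, h=0.5750): 4.107491
R(1,1) = 4.243475 + (4.243475 − 4.769979)/3 = 4.067974
R(2,1) = 4.107491 + (4.107491 − 4.243475)/3 = 4.062163
R(2,2) = 4.062163 + (4.062163 − 4.067974)/15 = 4.061776

4.0618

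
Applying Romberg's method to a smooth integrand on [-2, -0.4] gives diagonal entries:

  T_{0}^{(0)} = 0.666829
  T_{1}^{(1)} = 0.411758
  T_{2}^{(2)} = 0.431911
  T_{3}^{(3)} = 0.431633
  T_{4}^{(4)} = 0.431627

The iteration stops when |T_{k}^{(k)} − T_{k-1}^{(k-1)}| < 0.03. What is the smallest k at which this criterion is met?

|T_{1}^{(1)} − T_{0}^{(0)}| = 0.255071 ≥ 0.03
|T_{2}^{(2)} − T_{1}^{(1)}| = 0.020153 < 0.03

k = 2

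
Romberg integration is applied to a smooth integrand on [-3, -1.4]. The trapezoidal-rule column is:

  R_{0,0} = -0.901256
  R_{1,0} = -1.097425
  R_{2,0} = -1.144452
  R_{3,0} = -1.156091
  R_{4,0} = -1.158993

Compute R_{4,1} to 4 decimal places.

-1.1600

R_{4,1} = (4·(-1.158993) − (-1.156091)) / 3 = -1.159960
(Column j=1 coincides with Simpson's rule on the same nodes.)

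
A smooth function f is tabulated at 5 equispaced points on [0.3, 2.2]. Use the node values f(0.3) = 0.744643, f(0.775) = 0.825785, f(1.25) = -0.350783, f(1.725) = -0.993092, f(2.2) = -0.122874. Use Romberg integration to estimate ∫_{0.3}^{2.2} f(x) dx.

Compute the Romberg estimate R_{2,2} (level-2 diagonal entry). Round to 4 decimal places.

-0.1100

R_{0,0} (trapezoid, 1 panel, h=1.9000): 0.590681
R_{1,0} (trapezoid, 2 panels, h=0.9500): -0.037904
R_{2,0} (trapezoid, 4 panels, h=0.4750): -0.098423
R_{1,1} = -0.037904 + (-0.037904 − 0.590681)/3 = -0.247432
R_{2,1} = -0.098423 + (-0.098423 − (-0.037904))/3 = -0.118596
R_{2,2} = -0.118596 + (-0.118596 − (-0.247432))/15 = -0.110007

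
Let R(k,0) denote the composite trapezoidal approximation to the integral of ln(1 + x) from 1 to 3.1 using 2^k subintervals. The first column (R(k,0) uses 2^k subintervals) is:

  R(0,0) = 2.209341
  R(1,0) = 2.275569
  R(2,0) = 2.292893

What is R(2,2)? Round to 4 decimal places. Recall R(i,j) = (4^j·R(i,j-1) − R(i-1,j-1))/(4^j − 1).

R(1,1) = 2.275569 + (2.275569 − 2.209341)/3 = 2.297645
R(2,1) = (4·2.292893 − 2.275569) / 3 = 2.298668
R(2,2) = 2.298668 + (2.298668 − 2.297645)/15 = 2.298736
(Column j=1 coincides with Simpson's rule on the same nodes.)

2.2987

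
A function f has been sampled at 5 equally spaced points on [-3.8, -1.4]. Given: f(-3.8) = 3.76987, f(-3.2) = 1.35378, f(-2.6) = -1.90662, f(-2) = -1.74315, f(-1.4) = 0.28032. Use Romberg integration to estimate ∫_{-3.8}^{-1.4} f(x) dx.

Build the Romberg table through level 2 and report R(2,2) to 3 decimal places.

R(0,0) (trapezoid, 1 panel, h=2.4000): 4.86023
R(1,0) (trapezoid, 2 panels, h=1.2000): 0.14217
R(2,0) (trapezoid, 4 panels, h=0.6000): -0.16254
R(1,1) = 0.14217 + (0.14217 − 4.86023)/3 = -1.43052
R(2,1) = -0.16254 + (-0.16254 − 0.14217)/3 = -0.26411
R(2,2) = -0.26411 + (-0.26411 − (-1.43052))/15 = -0.18635

-0.186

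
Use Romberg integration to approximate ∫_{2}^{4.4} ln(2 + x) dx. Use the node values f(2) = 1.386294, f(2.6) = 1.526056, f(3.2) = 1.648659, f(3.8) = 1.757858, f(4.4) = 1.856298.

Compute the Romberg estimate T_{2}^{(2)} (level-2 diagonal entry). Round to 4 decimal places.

T_{0}^{(0)} (trapezoid, 1 panel, h=2.4000): 3.891110
T_{1}^{(0)} (trapezoid, 2 panels, h=1.2000): 3.923946
T_{2}^{(0)} (trapezoid, 4 panels, h=0.6000): 3.932321
T_{1}^{(1)} = 3.923946 + (3.923946 − 3.891110)/3 = 3.934891
T_{2}^{(1)} = 3.932321 + (3.932321 − 3.923946)/3 = 3.935113
T_{2}^{(2)} = 3.935113 + (3.935113 − 3.934891)/15 = 3.935128

3.9351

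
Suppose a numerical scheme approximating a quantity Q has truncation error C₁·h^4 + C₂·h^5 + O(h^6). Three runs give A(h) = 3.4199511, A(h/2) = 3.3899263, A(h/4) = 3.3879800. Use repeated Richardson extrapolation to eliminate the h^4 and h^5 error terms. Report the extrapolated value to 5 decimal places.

3.38785

First eliminate the h^4 term (factor 2^4 = 16):
  B₁ = (16·3.3899263 − 3.4199511)/15 = 3.3879246
  B₂ = (16·3.3879800 − 3.3899263)/15 = 3.3878502
Then eliminate the h^5 term (factor 2^5 = 32):
  (32·3.3878502 − 3.3879246)/31 = 3.3878478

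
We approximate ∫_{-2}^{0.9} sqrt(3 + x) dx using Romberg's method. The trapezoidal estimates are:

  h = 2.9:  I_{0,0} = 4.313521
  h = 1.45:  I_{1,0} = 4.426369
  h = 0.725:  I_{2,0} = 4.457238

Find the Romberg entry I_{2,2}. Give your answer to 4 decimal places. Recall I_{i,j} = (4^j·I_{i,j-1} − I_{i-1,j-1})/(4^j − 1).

4.4678

Richardson extrapolation on the trapezoidal column (denominator 4−1=3):
I_{1,1} = 4.426369 + (4.426369 − 4.313521)/3 = 4.463985
I_{2,1} = 4.457238 + (4.457238 − 4.426369)/3 = 4.467528
I_{2,2} = (16·4.467528 − 4.463985) / 15 = 4.467764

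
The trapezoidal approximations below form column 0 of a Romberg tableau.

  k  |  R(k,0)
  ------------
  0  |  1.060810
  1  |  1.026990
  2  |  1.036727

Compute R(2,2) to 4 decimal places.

1.0416

Richardson extrapolation on the trapezoidal column (denominator 4−1=3):
R(1,1) = 1.026990 + (1.026990 − 1.060810)/3 = 1.015717
R(2,1) = (4·1.036727 − 1.026990) / 3 = 1.039973
R(2,2) = (16·1.039973 − 1.015717) / 15 = 1.041590
(Column j=1 coincides with Simpson's rule on the same nodes.)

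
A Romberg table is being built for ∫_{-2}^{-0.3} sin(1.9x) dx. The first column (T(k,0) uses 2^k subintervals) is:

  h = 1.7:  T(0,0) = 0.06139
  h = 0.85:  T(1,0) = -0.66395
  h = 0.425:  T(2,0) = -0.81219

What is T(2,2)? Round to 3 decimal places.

Richardson extrapolation on the trapezoidal column (denominator 4−1=3):
T(1,1) = (4·(-0.66395) − 0.06139) / 3 = -0.90573
T(2,1) = (4·(-0.81219) − (-0.66395)) / 3 = -0.86160
T(2,2) = -0.86160 + (-0.86160 − (-0.90573))/15 = -0.85866

-0.859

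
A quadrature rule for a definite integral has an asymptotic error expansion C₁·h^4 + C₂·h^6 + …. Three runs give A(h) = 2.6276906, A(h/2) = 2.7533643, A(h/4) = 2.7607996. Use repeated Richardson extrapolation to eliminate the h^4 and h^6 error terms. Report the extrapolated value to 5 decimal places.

First eliminate the h^4 term (factor 2^4 = 16):
  B₁ = (16·2.7533643 − 2.6276906)/15 = 2.7617425
  B₂ = (16·2.7607996 − 2.7533643)/15 = 2.7612953
Then eliminate the h^6 term (factor 2^6 = 64):
  (64·2.7612953 − 2.7617425)/63 = 2.7612882

2.76129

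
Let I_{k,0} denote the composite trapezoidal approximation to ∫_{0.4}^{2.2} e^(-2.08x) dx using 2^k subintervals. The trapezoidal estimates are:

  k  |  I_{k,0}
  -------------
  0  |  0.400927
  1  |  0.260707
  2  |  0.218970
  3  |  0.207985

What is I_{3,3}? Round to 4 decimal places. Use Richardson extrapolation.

Richardson extrapolation on the trapezoidal column (denominator 4−1=3):
I_{1,1} = 0.260707 + (0.260707 − 0.400927)/3 = 0.213967
I_{2,1} = 0.218970 + (0.218970 − 0.260707)/3 = 0.205058
I_{3,1} = 0.207985 + (0.207985 − 0.218970)/3 = 0.204323
I_{2,2} = (16·0.205058 − 0.213967) / 15 = 0.204464
I_{3,2} = (16·0.204323 − 0.205058) / 15 = 0.204274
I_{3,3} = 0.204274 + (0.204274 − 0.204464)/63 = 0.204271

0.2043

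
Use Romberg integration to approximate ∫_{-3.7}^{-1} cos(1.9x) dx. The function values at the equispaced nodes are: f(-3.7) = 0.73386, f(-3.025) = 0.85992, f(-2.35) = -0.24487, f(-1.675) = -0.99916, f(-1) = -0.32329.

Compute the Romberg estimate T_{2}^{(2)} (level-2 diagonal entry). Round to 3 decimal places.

T_{0}^{(0)} (trapezoid, 1 panel, h=2.7000): 0.55427
T_{1}^{(0)} (trapezoid, 2 panels, h=1.3500): -0.05344
T_{2}^{(0)} (trapezoid, 4 panels, h=0.6750): -0.12071
T_{1}^{(1)} = -0.05344 + (-0.05344 − 0.55427)/3 = -0.25601
T_{2}^{(1)} = -0.12071 + (-0.12071 − (-0.05344))/3 = -0.14313
T_{2}^{(2)} = -0.14313 + (-0.14313 − (-0.25601))/15 = -0.13560

-0.136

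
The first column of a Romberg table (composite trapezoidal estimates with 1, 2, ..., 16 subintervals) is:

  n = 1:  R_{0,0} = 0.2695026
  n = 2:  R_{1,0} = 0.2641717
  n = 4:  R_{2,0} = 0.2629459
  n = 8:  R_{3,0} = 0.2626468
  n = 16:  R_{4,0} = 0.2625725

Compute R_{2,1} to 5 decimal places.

R_{2,1} = (4·0.2629459 − 0.2641717) / 3 = 0.2625373
(Column j=1 coincides with Simpson's rule on the same nodes.)

0.26254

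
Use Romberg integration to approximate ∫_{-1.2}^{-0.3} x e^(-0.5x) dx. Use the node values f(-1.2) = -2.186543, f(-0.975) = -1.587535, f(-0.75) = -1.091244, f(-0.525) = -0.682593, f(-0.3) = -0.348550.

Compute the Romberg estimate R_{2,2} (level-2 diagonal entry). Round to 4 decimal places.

-1.0348

R_{0,0} (trapezoid, 1 panel, h=0.9000): -1.140792
R_{1,0} (trapezoid, 2 panels, h=0.4500): -1.061456
R_{2,0} (trapezoid, 4 panels, h=0.2250): -1.041507
R_{1,1} = -1.061456 + (-1.061456 − (-1.140792))/3 = -1.035011
R_{2,1} = -1.041507 + (-1.041507 − (-1.061456))/3 = -1.034857
R_{2,2} = -1.034857 + (-1.034857 − (-1.035011))/15 = -1.034847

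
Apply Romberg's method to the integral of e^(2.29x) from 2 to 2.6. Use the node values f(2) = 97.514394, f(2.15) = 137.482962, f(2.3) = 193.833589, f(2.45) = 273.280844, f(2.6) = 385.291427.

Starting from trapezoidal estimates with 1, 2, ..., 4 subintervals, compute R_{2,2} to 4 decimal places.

125.6672

R_{0,0} (trapezoid, 1 panel, h=0.6000): 144.841746
R_{1,0} (trapezoid, 2 panels, h=0.3000): 130.570950
R_{2,0} (trapezoid, 4 panels, h=0.1500): 126.900046
R_{1,1} = 130.570950 + (130.570950 − 144.841746)/3 = 125.814018
R_{2,1} = 126.900046 + (126.900046 − 130.570950)/3 = 125.676411
R_{2,2} = 125.676411 + (125.676411 − 125.814018)/15 = 125.667237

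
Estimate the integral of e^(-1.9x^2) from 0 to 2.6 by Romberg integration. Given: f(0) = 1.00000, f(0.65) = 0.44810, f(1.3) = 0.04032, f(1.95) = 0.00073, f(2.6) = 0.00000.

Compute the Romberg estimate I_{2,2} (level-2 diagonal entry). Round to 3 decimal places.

0.631

I_{0,0} (trapezoid, 1 panel, h=2.6000): 1.30000
I_{1,0} (trapezoid, 2 panels, h=1.3000): 0.70242
I_{2,0} (trapezoid, 4 panels, h=0.6500): 0.64295
I_{1,1} = 0.70242 + (0.70242 − 1.30000)/3 = 0.50323
I_{2,1} = 0.64295 + (0.64295 − 0.70242)/3 = 0.62313
I_{2,2} = 0.62313 + (0.62313 − 0.50323)/15 = 0.63112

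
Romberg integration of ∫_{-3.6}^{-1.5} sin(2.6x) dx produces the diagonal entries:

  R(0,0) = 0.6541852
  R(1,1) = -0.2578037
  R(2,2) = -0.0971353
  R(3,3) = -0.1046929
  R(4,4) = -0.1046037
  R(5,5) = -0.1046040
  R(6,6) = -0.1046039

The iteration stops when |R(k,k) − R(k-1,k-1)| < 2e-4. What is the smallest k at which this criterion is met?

k = 4

|R(1,1) − R(0,0)| = 0.9119889 ≥ 2e-4
|R(2,2) − R(1,1)| = 0.1606684 ≥ 2e-4
|R(3,3) − R(2,2)| = 0.0075576 ≥ 2e-4
|R(4,4) − R(3,3)| = 0.0000892 < 2e-4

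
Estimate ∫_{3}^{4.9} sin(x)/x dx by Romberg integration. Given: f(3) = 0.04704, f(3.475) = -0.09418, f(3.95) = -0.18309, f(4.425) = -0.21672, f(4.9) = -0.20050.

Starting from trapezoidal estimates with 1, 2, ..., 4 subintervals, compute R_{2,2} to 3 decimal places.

R_{0,0} (trapezoid, 1 panel, h=1.9000): -0.14579
R_{1,0} (trapezoid, 2 panels, h=0.9500): -0.24683
R_{2,0} (trapezoid, 4 panels, h=0.4750): -0.27109
R_{1,1} = -0.24683 + (-0.24683 − (-0.14579))/3 = -0.28051
R_{2,1} = -0.27109 + (-0.27109 − (-0.24683))/3 = -0.27918
R_{2,2} = -0.27918 + (-0.27918 − (-0.28051))/15 = -0.27909

-0.279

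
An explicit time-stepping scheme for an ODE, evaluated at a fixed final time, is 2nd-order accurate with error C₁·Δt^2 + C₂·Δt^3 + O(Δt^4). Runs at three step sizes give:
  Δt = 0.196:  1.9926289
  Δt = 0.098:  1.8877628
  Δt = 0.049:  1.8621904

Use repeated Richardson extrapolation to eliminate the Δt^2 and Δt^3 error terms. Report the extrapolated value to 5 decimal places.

1.85379

First eliminate the Δt^2 term (factor 2^2 = 4):
  B₁ = (4·1.8877628 − 1.9926289)/3 = 1.8528074
  B₂ = (4·1.8621904 − 1.8877628)/3 = 1.8536663
Then eliminate the Δt^3 term (factor 2^3 = 8):
  (8·1.8536663 − 1.8528074)/7 = 1.8537890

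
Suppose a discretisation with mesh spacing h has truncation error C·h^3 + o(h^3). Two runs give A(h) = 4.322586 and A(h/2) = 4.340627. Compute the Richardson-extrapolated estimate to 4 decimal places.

Extrapolated value = (8·A(h/2) − A(h)) / (8 − 1)
= (8·4.340627 − 4.322586) / 7
= 30.402430 / 7 = 4.343204

4.3432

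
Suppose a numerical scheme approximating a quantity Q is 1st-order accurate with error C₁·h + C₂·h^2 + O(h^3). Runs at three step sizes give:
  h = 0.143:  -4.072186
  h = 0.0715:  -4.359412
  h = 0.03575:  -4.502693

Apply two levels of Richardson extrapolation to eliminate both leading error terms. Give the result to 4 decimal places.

-4.6458

First eliminate the h term (factor 2^1 = 2):
  B₁ = (2·(-4.359412) − (-4.072186))/1 = -4.646638
  B₂ = (2·(-4.502693) − (-4.359412))/1 = -4.645974
Then eliminate the h^2 term (factor 2^2 = 4):
  (4·(-4.645974) − (-4.646638))/3 = -4.645753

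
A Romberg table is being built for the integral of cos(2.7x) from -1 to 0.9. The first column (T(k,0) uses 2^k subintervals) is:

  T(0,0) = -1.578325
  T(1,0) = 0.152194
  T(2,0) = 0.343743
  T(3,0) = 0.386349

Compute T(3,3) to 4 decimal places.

0.4003

T(1,1) = 0.152194 + (0.152194 − (-1.578325))/3 = 0.729034
T(2,1) = (4·0.343743 − 0.152194) / 3 = 0.407593
T(3,1) = (4·0.386349 − 0.343743) / 3 = 0.400551
T(2,2) = (16·0.407593 − 0.729034) / 15 = 0.386164
T(3,2) = (16·0.400551 − 0.407593) / 15 = 0.400082
T(3,3) = 0.400082 + (0.400082 − 0.386164)/63 = 0.400303
(Column j=1 coincides with Simpson's rule on the same nodes.)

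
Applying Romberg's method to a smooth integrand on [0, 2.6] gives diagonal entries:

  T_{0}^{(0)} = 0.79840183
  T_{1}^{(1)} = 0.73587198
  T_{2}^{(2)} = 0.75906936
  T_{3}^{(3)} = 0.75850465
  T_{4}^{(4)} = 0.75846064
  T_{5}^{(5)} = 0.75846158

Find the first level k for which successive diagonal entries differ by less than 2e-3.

k = 3

|T_{1}^{(1)} − T_{0}^{(0)}| = 0.06252985 ≥ 2e-3
|T_{2}^{(2)} − T_{1}^{(1)}| = 0.02319738 ≥ 2e-3
|T_{3}^{(3)} − T_{2}^{(2)}| = 0.00056471 < 2e-3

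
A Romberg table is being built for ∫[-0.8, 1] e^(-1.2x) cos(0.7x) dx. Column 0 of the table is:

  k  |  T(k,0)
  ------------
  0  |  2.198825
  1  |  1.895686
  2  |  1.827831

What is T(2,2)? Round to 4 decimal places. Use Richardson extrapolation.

T(1,1) = 1.895686 + (1.895686 − 2.198825)/3 = 1.794640
T(2,1) = 1.827831 + (1.827831 − 1.895686)/3 = 1.805213
T(2,2) = 1.805213 + (1.805213 − 1.794640)/15 = 1.805918

1.8059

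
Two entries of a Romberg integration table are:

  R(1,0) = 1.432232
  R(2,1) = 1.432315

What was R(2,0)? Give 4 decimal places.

From R(2,1) = (4·R(2,0) − R(1,0))/3, solve for R(2,0):
4·R(2,0) = 3·1.432315 + 1.432232 = 5.729177
R(2,0) = 1.432294

1.4323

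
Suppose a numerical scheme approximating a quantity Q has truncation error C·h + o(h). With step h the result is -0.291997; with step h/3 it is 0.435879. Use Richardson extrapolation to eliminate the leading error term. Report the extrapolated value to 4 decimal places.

Extrapolated value = (3·A(h/3) − A(h)) / (3 − 1)
= (3·0.435879 − (-0.291997)) / 2
= 1.599634 / 2 = 0.799817

0.7998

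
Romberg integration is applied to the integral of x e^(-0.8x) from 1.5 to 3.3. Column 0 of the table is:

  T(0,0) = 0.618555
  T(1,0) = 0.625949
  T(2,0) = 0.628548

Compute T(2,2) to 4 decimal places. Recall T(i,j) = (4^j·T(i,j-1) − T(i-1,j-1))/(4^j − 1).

T(1,1) = (4·0.625949 − 0.618555) / 3 = 0.628414
T(2,1) = 0.628548 + (0.628548 − 0.625949)/3 = 0.629414
T(2,2) = (16·0.629414 − 0.628414) / 15 = 0.629481

0.6295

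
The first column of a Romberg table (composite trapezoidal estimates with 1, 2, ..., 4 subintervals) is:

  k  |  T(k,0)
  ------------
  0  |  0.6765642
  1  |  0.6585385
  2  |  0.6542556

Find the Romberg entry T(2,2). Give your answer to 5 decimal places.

T(1,1) = (4·0.6585385 − 0.6765642) / 3 = 0.6525299
T(2,1) = (4·0.6542556 − 0.6585385) / 3 = 0.6528280
T(2,2) = (16·0.6528280 − 0.6525299) / 15 = 0.6528479

0.65285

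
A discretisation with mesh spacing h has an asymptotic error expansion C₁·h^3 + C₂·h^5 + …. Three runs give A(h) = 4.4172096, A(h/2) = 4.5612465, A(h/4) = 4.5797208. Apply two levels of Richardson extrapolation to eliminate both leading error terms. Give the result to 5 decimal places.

4.58238

First eliminate the h^3 term (factor 2^3 = 8):
  B₁ = (8·4.5612465 − 4.4172096)/7 = 4.5818232
  B₂ = (8·4.5797208 − 4.5612465)/7 = 4.5823600
Then eliminate the h^5 term (factor 2^5 = 32):
  (32·4.5823600 − 4.5818232)/31 = 4.5823773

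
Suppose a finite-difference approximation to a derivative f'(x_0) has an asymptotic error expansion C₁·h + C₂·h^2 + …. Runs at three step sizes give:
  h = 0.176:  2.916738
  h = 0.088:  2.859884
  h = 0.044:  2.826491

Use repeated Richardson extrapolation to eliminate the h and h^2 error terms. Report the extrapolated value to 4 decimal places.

2.7898

First eliminate the h term (factor 2^1 = 2):
  B₁ = (2·2.859884 − 2.916738)/1 = 2.803030
  B₂ = (2·2.826491 − 2.859884)/1 = 2.793098
Then eliminate the h^2 term (factor 2^2 = 4):
  (4·2.793098 − 2.803030)/3 = 2.789787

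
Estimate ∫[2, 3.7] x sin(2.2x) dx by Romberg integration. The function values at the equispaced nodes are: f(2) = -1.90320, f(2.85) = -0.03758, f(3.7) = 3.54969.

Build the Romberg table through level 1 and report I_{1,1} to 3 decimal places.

I_{0,0} (trapezoid, 1 panel, h=1.7000): 1.39952
I_{1,0} (trapezoid, 2 panels, h=0.8500): 0.66782
I_{1,1} = 0.66782 + (0.66782 − 1.39952)/3 = 0.42392

0.424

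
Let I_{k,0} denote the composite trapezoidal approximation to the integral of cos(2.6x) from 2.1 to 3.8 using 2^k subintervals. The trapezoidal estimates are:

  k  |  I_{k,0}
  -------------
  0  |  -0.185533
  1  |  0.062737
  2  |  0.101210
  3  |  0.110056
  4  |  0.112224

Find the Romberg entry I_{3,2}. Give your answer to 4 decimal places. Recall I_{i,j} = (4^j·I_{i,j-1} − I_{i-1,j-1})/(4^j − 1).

0.1129

Richardson extrapolation on the trapezoidal column (denominator 4−1=3):
I_{2,1} = 0.101210 + (0.101210 − 0.062737)/3 = 0.114034
I_{3,1} = (4·0.110056 − 0.101210) / 3 = 0.113005
I_{3,2} = 0.113005 + (0.113005 − 0.114034)/15 = 0.112936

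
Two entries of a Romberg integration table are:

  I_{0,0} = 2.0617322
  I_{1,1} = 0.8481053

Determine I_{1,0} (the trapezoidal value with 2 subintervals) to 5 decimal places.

From I_{1,1} = (4·I_{1,0} − I_{0,0})/3, solve for I_{1,0}:
4·I_{1,0} = 3·0.8481053 + 2.0617322 = 4.6060481
I_{1,0} = 1.1515120

1.15151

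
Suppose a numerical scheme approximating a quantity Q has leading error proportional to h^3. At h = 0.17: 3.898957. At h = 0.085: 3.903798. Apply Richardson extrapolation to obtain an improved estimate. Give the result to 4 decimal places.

3.9045

The leading error scales as h^3; refining by a factor of 2 reduces it by 2^3 = 8.
Extrapolated value = (8·A(h/2) − A(h)) / (8 − 1)
= (8·3.903798 − 3.898957) / 7
= 27.331427 / 7 = 3.904490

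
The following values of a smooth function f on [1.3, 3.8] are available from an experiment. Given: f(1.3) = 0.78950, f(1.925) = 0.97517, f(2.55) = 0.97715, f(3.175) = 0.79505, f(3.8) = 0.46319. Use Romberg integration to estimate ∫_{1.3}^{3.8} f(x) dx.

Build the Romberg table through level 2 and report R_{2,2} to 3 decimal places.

R_{0,0} (trapezoid, 1 panel, h=2.5000): 1.56586
R_{1,0} (trapezoid, 2 panels, h=1.2500): 2.00437
R_{2,0} (trapezoid, 4 panels, h=0.6250): 2.10857
R_{1,1} = 2.00437 + (2.00437 − 1.56586)/3 = 2.15054
R_{2,1} = 2.10857 + (2.10857 − 2.00437)/3 = 2.14330
R_{2,2} = 2.14330 + (2.14330 − 2.15054)/15 = 2.14282

2.143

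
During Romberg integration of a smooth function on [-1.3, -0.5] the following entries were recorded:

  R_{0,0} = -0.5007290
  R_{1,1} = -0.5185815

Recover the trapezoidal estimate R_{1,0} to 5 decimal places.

-0.51412

From R_{1,1} = (4·R_{1,0} − R_{0,0})/3, solve for R_{1,0}:
4·R_{1,0} = 3·(-0.5185815) + (-0.5007290) = -2.0564735
R_{1,0} = -0.5141184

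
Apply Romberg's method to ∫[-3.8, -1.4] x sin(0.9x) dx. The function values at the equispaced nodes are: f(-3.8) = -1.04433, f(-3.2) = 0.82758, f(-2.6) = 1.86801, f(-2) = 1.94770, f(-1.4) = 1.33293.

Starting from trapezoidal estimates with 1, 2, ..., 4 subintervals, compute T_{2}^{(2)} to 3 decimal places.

T_{0}^{(0)} (trapezoid, 1 panel, h=2.4000): 0.34632
T_{1}^{(0)} (trapezoid, 2 panels, h=1.2000): 2.41477
T_{2}^{(0)} (trapezoid, 4 panels, h=0.6000): 2.87255
T_{1}^{(1)} = 2.41477 + (2.41477 − 0.34632)/3 = 3.10425
T_{2}^{(1)} = 2.87255 + (2.87255 − 2.41477)/3 = 3.02514
T_{2}^{(2)} = 3.02514 + (3.02514 − 3.10425)/15 = 3.01987

3.020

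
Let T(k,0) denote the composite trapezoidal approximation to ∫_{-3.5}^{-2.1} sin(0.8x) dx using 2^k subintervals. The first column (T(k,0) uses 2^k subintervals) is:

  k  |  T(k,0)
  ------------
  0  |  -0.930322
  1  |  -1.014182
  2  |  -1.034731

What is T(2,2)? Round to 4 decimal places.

Richardson extrapolation on the trapezoidal column (denominator 4−1=3):
T(1,1) = (4·(-1.014182) − (-0.930322)) / 3 = -1.042135
T(2,1) = -1.034731 + (-1.034731 − (-1.014182))/3 = -1.041581
T(2,2) = -1.041581 + (-1.041581 − (-1.042135))/15 = -1.041544
(Column j=1 coincides with Simpson's rule on the same nodes.)

-1.0415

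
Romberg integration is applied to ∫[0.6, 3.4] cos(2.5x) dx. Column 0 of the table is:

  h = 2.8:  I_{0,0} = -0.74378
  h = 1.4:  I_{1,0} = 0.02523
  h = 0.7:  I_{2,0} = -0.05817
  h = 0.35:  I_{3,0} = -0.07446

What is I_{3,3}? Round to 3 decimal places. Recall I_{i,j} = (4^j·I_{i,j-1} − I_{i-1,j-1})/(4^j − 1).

I_{1,1} = (4·0.02523 − (-0.74378)) / 3 = 0.28157
I_{2,1} = -0.05817 + (-0.05817 − 0.02523)/3 = -0.08597
I_{3,1} = (4·(-0.07446) − (-0.05817)) / 3 = -0.07989
I_{2,2} = (16·(-0.08597) − 0.28157) / 15 = -0.11047
I_{3,2} = (16·(-0.07989) − (-0.08597)) / 15 = -0.07948
I_{3,3} = (64·(-0.07948) − (-0.11047)) / 63 = -0.07899
(Column j=1 coincides with Simpson's rule on the same nodes.)

-0.079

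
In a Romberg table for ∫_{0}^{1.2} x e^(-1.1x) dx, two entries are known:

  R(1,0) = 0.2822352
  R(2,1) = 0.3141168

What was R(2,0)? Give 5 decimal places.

From R(2,1) = (4·R(2,0) − R(1,0))/3, solve for R(2,0):
4·R(2,0) = 3·0.3141168 + 0.2822352 = 1.2245856
R(2,0) = 0.3061464

0.30615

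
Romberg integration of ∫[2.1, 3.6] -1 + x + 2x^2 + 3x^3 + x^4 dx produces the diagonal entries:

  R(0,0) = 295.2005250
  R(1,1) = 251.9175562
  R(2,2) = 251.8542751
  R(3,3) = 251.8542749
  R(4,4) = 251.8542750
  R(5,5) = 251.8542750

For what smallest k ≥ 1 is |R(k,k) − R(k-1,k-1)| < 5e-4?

|R(1,1) − R(0,0)| = 43.2829688 ≥ 5e-4
|R(2,2) − R(1,1)| = 0.0632811 ≥ 5e-4
|R(3,3) − R(2,2)| = 0.0000002 < 5e-4

k = 3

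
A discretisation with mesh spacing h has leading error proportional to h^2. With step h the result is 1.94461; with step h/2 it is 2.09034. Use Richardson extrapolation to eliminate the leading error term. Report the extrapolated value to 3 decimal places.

Extrapolated value = (4·A(h/2) − A(h)) / (4 − 1)
= (4·2.09034 − 1.94461) / 3
= 6.41675 / 3 = 2.13892

2.139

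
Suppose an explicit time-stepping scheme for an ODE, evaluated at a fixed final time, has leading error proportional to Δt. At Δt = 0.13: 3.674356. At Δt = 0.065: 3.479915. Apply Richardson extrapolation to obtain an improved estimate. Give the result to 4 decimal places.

3.2855

Extrapolated value = (2·A(Δt/2) − A(Δt)) / (2 − 1)
= (2·3.479915 − 3.674356) / 1
= 3.285474 / 1 = 3.285474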